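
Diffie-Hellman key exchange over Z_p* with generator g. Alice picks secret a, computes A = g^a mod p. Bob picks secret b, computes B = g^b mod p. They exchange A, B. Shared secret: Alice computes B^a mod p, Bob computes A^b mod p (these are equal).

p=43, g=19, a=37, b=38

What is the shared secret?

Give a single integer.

Answer: 9

Derivation:
A = 19^37 mod 43  (bits of 37 = 100101)
  bit 0 = 1: r = r^2 * 19 mod 43 = 1^2 * 19 = 1*19 = 19
  bit 1 = 0: r = r^2 mod 43 = 19^2 = 17
  bit 2 = 0: r = r^2 mod 43 = 17^2 = 31
  bit 3 = 1: r = r^2 * 19 mod 43 = 31^2 * 19 = 15*19 = 27
  bit 4 = 0: r = r^2 mod 43 = 27^2 = 41
  bit 5 = 1: r = r^2 * 19 mod 43 = 41^2 * 19 = 4*19 = 33
  -> A = 33
B = 19^38 mod 43  (bits of 38 = 100110)
  bit 0 = 1: r = r^2 * 19 mod 43 = 1^2 * 19 = 1*19 = 19
  bit 1 = 0: r = r^2 mod 43 = 19^2 = 17
  bit 2 = 0: r = r^2 mod 43 = 17^2 = 31
  bit 3 = 1: r = r^2 * 19 mod 43 = 31^2 * 19 = 15*19 = 27
  bit 4 = 1: r = r^2 * 19 mod 43 = 27^2 * 19 = 41*19 = 5
  bit 5 = 0: r = r^2 mod 43 = 5^2 = 25
  -> B = 25
s = B^a = 25^37 mod 43  (bits of 37 = 100101)
  bit 0 = 1: r = r^2 * 25 mod 43 = 1^2 * 25 = 1*25 = 25
  bit 1 = 0: r = r^2 mod 43 = 25^2 = 23
  bit 2 = 0: r = r^2 mod 43 = 23^2 = 13
  bit 3 = 1: r = r^2 * 25 mod 43 = 13^2 * 25 = 40*25 = 11
  bit 4 = 0: r = r^2 mod 43 = 11^2 = 35
  bit 5 = 1: r = r^2 * 25 mod 43 = 35^2 * 25 = 21*25 = 9
  -> s = B^a = 9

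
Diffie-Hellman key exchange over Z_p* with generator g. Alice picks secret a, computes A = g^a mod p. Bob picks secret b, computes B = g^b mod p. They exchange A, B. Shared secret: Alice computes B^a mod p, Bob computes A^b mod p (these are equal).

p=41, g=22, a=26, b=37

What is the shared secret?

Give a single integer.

A = 22^26 mod 41  (bits of 26 = 11010)
  bit 0 = 1: r = r^2 * 22 mod 41 = 1^2 * 22 = 1*22 = 22
  bit 1 = 1: r = r^2 * 22 mod 41 = 22^2 * 22 = 33*22 = 29
  bit 2 = 0: r = r^2 mod 41 = 29^2 = 21
  bit 3 = 1: r = r^2 * 22 mod 41 = 21^2 * 22 = 31*22 = 26
  bit 4 = 0: r = r^2 mod 41 = 26^2 = 20
  -> A = 20
B = 22^37 mod 41  (bits of 37 = 100101)
  bit 0 = 1: r = r^2 * 22 mod 41 = 1^2 * 22 = 1*22 = 22
  bit 1 = 0: r = r^2 mod 41 = 22^2 = 33
  bit 2 = 0: r = r^2 mod 41 = 33^2 = 23
  bit 3 = 1: r = r^2 * 22 mod 41 = 23^2 * 22 = 37*22 = 35
  bit 4 = 0: r = r^2 mod 41 = 35^2 = 36
  bit 5 = 1: r = r^2 * 22 mod 41 = 36^2 * 22 = 25*22 = 17
  -> B = 17
s = B^a = 17^26 mod 41  (bits of 26 = 11010)
  bit 0 = 1: r = r^2 * 17 mod 41 = 1^2 * 17 = 1*17 = 17
  bit 1 = 1: r = r^2 * 17 mod 41 = 17^2 * 17 = 2*17 = 34
  bit 2 = 0: r = r^2 mod 41 = 34^2 = 8
  bit 3 = 1: r = r^2 * 17 mod 41 = 8^2 * 17 = 23*17 = 22
  bit 4 = 0: r = r^2 mod 41 = 22^2 = 33
  -> s = B^a = 33

Answer: 33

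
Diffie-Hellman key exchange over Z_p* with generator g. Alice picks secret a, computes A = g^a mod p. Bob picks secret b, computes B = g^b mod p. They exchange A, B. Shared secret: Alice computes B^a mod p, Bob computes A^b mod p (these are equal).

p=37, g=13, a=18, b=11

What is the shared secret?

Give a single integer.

A = 13^18 mod 37  (bits of 18 = 10010)
  bit 0 = 1: r = r^2 * 13 mod 37 = 1^2 * 13 = 1*13 = 13
  bit 1 = 0: r = r^2 mod 37 = 13^2 = 21
  bit 2 = 0: r = r^2 mod 37 = 21^2 = 34
  bit 3 = 1: r = r^2 * 13 mod 37 = 34^2 * 13 = 9*13 = 6
  bit 4 = 0: r = r^2 mod 37 = 6^2 = 36
  -> A = 36
B = 13^11 mod 37  (bits of 11 = 1011)
  bit 0 = 1: r = r^2 * 13 mod 37 = 1^2 * 13 = 1*13 = 13
  bit 1 = 0: r = r^2 mod 37 = 13^2 = 21
  bit 2 = 1: r = r^2 * 13 mod 37 = 21^2 * 13 = 34*13 = 35
  bit 3 = 1: r = r^2 * 13 mod 37 = 35^2 * 13 = 4*13 = 15
  -> B = 15
s = B^a = 15^18 mod 37  (bits of 18 = 10010)
  bit 0 = 1: r = r^2 * 15 mod 37 = 1^2 * 15 = 1*15 = 15
  bit 1 = 0: r = r^2 mod 37 = 15^2 = 3
  bit 2 = 0: r = r^2 mod 37 = 3^2 = 9
  bit 3 = 1: r = r^2 * 15 mod 37 = 9^2 * 15 = 7*15 = 31
  bit 4 = 0: r = r^2 mod 37 = 31^2 = 36
  -> s = B^a = 36

Answer: 36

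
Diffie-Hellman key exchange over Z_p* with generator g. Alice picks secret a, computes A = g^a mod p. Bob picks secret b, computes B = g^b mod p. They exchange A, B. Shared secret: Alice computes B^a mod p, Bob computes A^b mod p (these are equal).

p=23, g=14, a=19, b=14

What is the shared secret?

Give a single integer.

Answer: 12

Derivation:
A = 14^19 mod 23  (bits of 19 = 10011)
  bit 0 = 1: r = r^2 * 14 mod 23 = 1^2 * 14 = 1*14 = 14
  bit 1 = 0: r = r^2 mod 23 = 14^2 = 12
  bit 2 = 0: r = r^2 mod 23 = 12^2 = 6
  bit 3 = 1: r = r^2 * 14 mod 23 = 6^2 * 14 = 13*14 = 21
  bit 4 = 1: r = r^2 * 14 mod 23 = 21^2 * 14 = 4*14 = 10
  -> A = 10
B = 14^14 mod 23  (bits of 14 = 1110)
  bit 0 = 1: r = r^2 * 14 mod 23 = 1^2 * 14 = 1*14 = 14
  bit 1 = 1: r = r^2 * 14 mod 23 = 14^2 * 14 = 12*14 = 7
  bit 2 = 1: r = r^2 * 14 mod 23 = 7^2 * 14 = 3*14 = 19
  bit 3 = 0: r = r^2 mod 23 = 19^2 = 16
  -> B = 16
s = B^a = 16^19 mod 23  (bits of 19 = 10011)
  bit 0 = 1: r = r^2 * 16 mod 23 = 1^2 * 16 = 1*16 = 16
  bit 1 = 0: r = r^2 mod 23 = 16^2 = 3
  bit 2 = 0: r = r^2 mod 23 = 3^2 = 9
  bit 3 = 1: r = r^2 * 16 mod 23 = 9^2 * 16 = 12*16 = 8
  bit 4 = 1: r = r^2 * 16 mod 23 = 8^2 * 16 = 18*16 = 12
  -> s = B^a = 12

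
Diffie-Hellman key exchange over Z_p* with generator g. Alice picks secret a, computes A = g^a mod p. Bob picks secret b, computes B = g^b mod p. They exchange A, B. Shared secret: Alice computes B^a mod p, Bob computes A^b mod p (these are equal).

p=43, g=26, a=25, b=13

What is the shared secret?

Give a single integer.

A = 26^25 mod 43  (bits of 25 = 11001)
  bit 0 = 1: r = r^2 * 26 mod 43 = 1^2 * 26 = 1*26 = 26
  bit 1 = 1: r = r^2 * 26 mod 43 = 26^2 * 26 = 31*26 = 32
  bit 2 = 0: r = r^2 mod 43 = 32^2 = 35
  bit 3 = 0: r = r^2 mod 43 = 35^2 = 21
  bit 4 = 1: r = r^2 * 26 mod 43 = 21^2 * 26 = 11*26 = 28
  -> A = 28
B = 26^13 mod 43  (bits of 13 = 1101)
  bit 0 = 1: r = r^2 * 26 mod 43 = 1^2 * 26 = 1*26 = 26
  bit 1 = 1: r = r^2 * 26 mod 43 = 26^2 * 26 = 31*26 = 32
  bit 2 = 0: r = r^2 mod 43 = 32^2 = 35
  bit 3 = 1: r = r^2 * 26 mod 43 = 35^2 * 26 = 21*26 = 30
  -> B = 30
s = B^a = 30^25 mod 43  (bits of 25 = 11001)
  bit 0 = 1: r = r^2 * 30 mod 43 = 1^2 * 30 = 1*30 = 30
  bit 1 = 1: r = r^2 * 30 mod 43 = 30^2 * 30 = 40*30 = 39
  bit 2 = 0: r = r^2 mod 43 = 39^2 = 16
  bit 3 = 0: r = r^2 mod 43 = 16^2 = 41
  bit 4 = 1: r = r^2 * 30 mod 43 = 41^2 * 30 = 4*30 = 34
  -> s = B^a = 34

Answer: 34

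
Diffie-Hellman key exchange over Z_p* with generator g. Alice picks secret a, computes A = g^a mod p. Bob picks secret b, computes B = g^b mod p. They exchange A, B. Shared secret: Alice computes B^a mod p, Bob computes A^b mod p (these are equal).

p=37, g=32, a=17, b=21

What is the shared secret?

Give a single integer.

A = 32^17 mod 37  (bits of 17 = 10001)
  bit 0 = 1: r = r^2 * 32 mod 37 = 1^2 * 32 = 1*32 = 32
  bit 1 = 0: r = r^2 mod 37 = 32^2 = 25
  bit 2 = 0: r = r^2 mod 37 = 25^2 = 33
  bit 3 = 0: r = r^2 mod 37 = 33^2 = 16
  bit 4 = 1: r = r^2 * 32 mod 37 = 16^2 * 32 = 34*32 = 15
  -> A = 15
B = 32^21 mod 37  (bits of 21 = 10101)
  bit 0 = 1: r = r^2 * 32 mod 37 = 1^2 * 32 = 1*32 = 32
  bit 1 = 0: r = r^2 mod 37 = 32^2 = 25
  bit 2 = 1: r = r^2 * 32 mod 37 = 25^2 * 32 = 33*32 = 20
  bit 3 = 0: r = r^2 mod 37 = 20^2 = 30
  bit 4 = 1: r = r^2 * 32 mod 37 = 30^2 * 32 = 12*32 = 14
  -> B = 14
s = B^a = 14^17 mod 37  (bits of 17 = 10001)
  bit 0 = 1: r = r^2 * 14 mod 37 = 1^2 * 14 = 1*14 = 14
  bit 1 = 0: r = r^2 mod 37 = 14^2 = 11
  bit 2 = 0: r = r^2 mod 37 = 11^2 = 10
  bit 3 = 0: r = r^2 mod 37 = 10^2 = 26
  bit 4 = 1: r = r^2 * 14 mod 37 = 26^2 * 14 = 10*14 = 29
  -> s = B^a = 29

Answer: 29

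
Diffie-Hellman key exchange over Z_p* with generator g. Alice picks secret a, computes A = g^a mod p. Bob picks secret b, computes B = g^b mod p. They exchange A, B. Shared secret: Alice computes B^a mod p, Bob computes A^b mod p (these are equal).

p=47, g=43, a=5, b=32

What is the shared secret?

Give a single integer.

A = 43^5 mod 47  (bits of 5 = 101)
  bit 0 = 1: r = r^2 * 43 mod 47 = 1^2 * 43 = 1*43 = 43
  bit 1 = 0: r = r^2 mod 47 = 43^2 = 16
  bit 2 = 1: r = r^2 * 43 mod 47 = 16^2 * 43 = 21*43 = 10
  -> A = 10
B = 43^32 mod 47  (bits of 32 = 100000)
  bit 0 = 1: r = r^2 * 43 mod 47 = 1^2 * 43 = 1*43 = 43
  bit 1 = 0: r = r^2 mod 47 = 43^2 = 16
  bit 2 = 0: r = r^2 mod 47 = 16^2 = 21
  bit 3 = 0: r = r^2 mod 47 = 21^2 = 18
  bit 4 = 0: r = r^2 mod 47 = 18^2 = 42
  bit 5 = 0: r = r^2 mod 47 = 42^2 = 25
  -> B = 25
s = B^a = 25^5 mod 47  (bits of 5 = 101)
  bit 0 = 1: r = r^2 * 25 mod 47 = 1^2 * 25 = 1*25 = 25
  bit 1 = 0: r = r^2 mod 47 = 25^2 = 14
  bit 2 = 1: r = r^2 * 25 mod 47 = 14^2 * 25 = 8*25 = 12
  -> s = B^a = 12

Answer: 12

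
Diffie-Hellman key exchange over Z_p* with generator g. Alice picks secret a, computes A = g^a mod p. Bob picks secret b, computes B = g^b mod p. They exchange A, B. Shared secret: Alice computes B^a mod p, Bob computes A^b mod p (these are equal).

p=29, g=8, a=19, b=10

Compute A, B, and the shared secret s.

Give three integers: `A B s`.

Answer: 2 4 9

Derivation:
A = 8^19 mod 29  (bits of 19 = 10011)
  bit 0 = 1: r = r^2 * 8 mod 29 = 1^2 * 8 = 1*8 = 8
  bit 1 = 0: r = r^2 mod 29 = 8^2 = 6
  bit 2 = 0: r = r^2 mod 29 = 6^2 = 7
  bit 3 = 1: r = r^2 * 8 mod 29 = 7^2 * 8 = 20*8 = 15
  bit 4 = 1: r = r^2 * 8 mod 29 = 15^2 * 8 = 22*8 = 2
  -> A = 2
B = 8^10 mod 29  (bits of 10 = 1010)
  bit 0 = 1: r = r^2 * 8 mod 29 = 1^2 * 8 = 1*8 = 8
  bit 1 = 0: r = r^2 mod 29 = 8^2 = 6
  bit 2 = 1: r = r^2 * 8 mod 29 = 6^2 * 8 = 7*8 = 27
  bit 3 = 0: r = r^2 mod 29 = 27^2 = 4
  -> B = 4
s = B^a = 4^19 mod 29  (bits of 19 = 10011)
  bit 0 = 1: r = r^2 * 4 mod 29 = 1^2 * 4 = 1*4 = 4
  bit 1 = 0: r = r^2 mod 29 = 4^2 = 16
  bit 2 = 0: r = r^2 mod 29 = 16^2 = 24
  bit 3 = 1: r = r^2 * 4 mod 29 = 24^2 * 4 = 25*4 = 13
  bit 4 = 1: r = r^2 * 4 mod 29 = 13^2 * 4 = 24*4 = 9
  -> s = B^a = 9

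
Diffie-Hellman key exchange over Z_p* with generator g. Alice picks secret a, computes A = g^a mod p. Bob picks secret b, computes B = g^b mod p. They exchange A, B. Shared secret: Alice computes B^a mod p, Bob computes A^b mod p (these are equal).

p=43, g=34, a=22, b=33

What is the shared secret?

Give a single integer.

Answer: 16

Derivation:
A = 34^22 mod 43  (bits of 22 = 10110)
  bit 0 = 1: r = r^2 * 34 mod 43 = 1^2 * 34 = 1*34 = 34
  bit 1 = 0: r = r^2 mod 43 = 34^2 = 38
  bit 2 = 1: r = r^2 * 34 mod 43 = 38^2 * 34 = 25*34 = 33
  bit 3 = 1: r = r^2 * 34 mod 43 = 33^2 * 34 = 14*34 = 3
  bit 4 = 0: r = r^2 mod 43 = 3^2 = 9
  -> A = 9
B = 34^33 mod 43  (bits of 33 = 100001)
  bit 0 = 1: r = r^2 * 34 mod 43 = 1^2 * 34 = 1*34 = 34
  bit 1 = 0: r = r^2 mod 43 = 34^2 = 38
  bit 2 = 0: r = r^2 mod 43 = 38^2 = 25
  bit 3 = 0: r = r^2 mod 43 = 25^2 = 23
  bit 4 = 0: r = r^2 mod 43 = 23^2 = 13
  bit 5 = 1: r = r^2 * 34 mod 43 = 13^2 * 34 = 40*34 = 27
  -> B = 27
s = B^a = 27^22 mod 43  (bits of 22 = 10110)
  bit 0 = 1: r = r^2 * 27 mod 43 = 1^2 * 27 = 1*27 = 27
  bit 1 = 0: r = r^2 mod 43 = 27^2 = 41
  bit 2 = 1: r = r^2 * 27 mod 43 = 41^2 * 27 = 4*27 = 22
  bit 3 = 1: r = r^2 * 27 mod 43 = 22^2 * 27 = 11*27 = 39
  bit 4 = 0: r = r^2 mod 43 = 39^2 = 16
  -> s = B^a = 16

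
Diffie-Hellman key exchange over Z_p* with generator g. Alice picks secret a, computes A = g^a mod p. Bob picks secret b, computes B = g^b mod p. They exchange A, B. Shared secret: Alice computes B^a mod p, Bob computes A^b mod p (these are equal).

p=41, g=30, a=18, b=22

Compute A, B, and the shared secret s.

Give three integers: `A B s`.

Answer: 21 2 31

Derivation:
A = 30^18 mod 41  (bits of 18 = 10010)
  bit 0 = 1: r = r^2 * 30 mod 41 = 1^2 * 30 = 1*30 = 30
  bit 1 = 0: r = r^2 mod 41 = 30^2 = 39
  bit 2 = 0: r = r^2 mod 41 = 39^2 = 4
  bit 3 = 1: r = r^2 * 30 mod 41 = 4^2 * 30 = 16*30 = 29
  bit 4 = 0: r = r^2 mod 41 = 29^2 = 21
  -> A = 21
B = 30^22 mod 41  (bits of 22 = 10110)
  bit 0 = 1: r = r^2 * 30 mod 41 = 1^2 * 30 = 1*30 = 30
  bit 1 = 0: r = r^2 mod 41 = 30^2 = 39
  bit 2 = 1: r = r^2 * 30 mod 41 = 39^2 * 30 = 4*30 = 38
  bit 3 = 1: r = r^2 * 30 mod 41 = 38^2 * 30 = 9*30 = 24
  bit 4 = 0: r = r^2 mod 41 = 24^2 = 2
  -> B = 2
s = B^a = 2^18 mod 41  (bits of 18 = 10010)
  bit 0 = 1: r = r^2 * 2 mod 41 = 1^2 * 2 = 1*2 = 2
  bit 1 = 0: r = r^2 mod 41 = 2^2 = 4
  bit 2 = 0: r = r^2 mod 41 = 4^2 = 16
  bit 3 = 1: r = r^2 * 2 mod 41 = 16^2 * 2 = 10*2 = 20
  bit 4 = 0: r = r^2 mod 41 = 20^2 = 31
  -> s = B^a = 31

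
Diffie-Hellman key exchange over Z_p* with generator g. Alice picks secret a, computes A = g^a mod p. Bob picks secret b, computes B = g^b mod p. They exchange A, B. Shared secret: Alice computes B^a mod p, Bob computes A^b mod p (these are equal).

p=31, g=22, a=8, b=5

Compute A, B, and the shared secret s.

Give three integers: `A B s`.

A = 22^8 mod 31  (bits of 8 = 1000)
  bit 0 = 1: r = r^2 * 22 mod 31 = 1^2 * 22 = 1*22 = 22
  bit 1 = 0: r = r^2 mod 31 = 22^2 = 19
  bit 2 = 0: r = r^2 mod 31 = 19^2 = 20
  bit 3 = 0: r = r^2 mod 31 = 20^2 = 28
  -> A = 28
B = 22^5 mod 31  (bits of 5 = 101)
  bit 0 = 1: r = r^2 * 22 mod 31 = 1^2 * 22 = 1*22 = 22
  bit 1 = 0: r = r^2 mod 31 = 22^2 = 19
  bit 2 = 1: r = r^2 * 22 mod 31 = 19^2 * 22 = 20*22 = 6
  -> B = 6
s = B^a = 6^8 mod 31  (bits of 8 = 1000)
  bit 0 = 1: r = r^2 * 6 mod 31 = 1^2 * 6 = 1*6 = 6
  bit 1 = 0: r = r^2 mod 31 = 6^2 = 5
  bit 2 = 0: r = r^2 mod 31 = 5^2 = 25
  bit 3 = 0: r = r^2 mod 31 = 25^2 = 5
  -> s = B^a = 5

Answer: 28 6 5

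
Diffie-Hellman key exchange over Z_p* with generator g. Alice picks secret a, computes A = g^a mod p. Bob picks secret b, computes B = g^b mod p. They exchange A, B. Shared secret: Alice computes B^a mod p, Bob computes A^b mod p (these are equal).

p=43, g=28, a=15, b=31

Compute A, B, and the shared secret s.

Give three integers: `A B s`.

A = 28^15 mod 43  (bits of 15 = 1111)
  bit 0 = 1: r = r^2 * 28 mod 43 = 1^2 * 28 = 1*28 = 28
  bit 1 = 1: r = r^2 * 28 mod 43 = 28^2 * 28 = 10*28 = 22
  bit 2 = 1: r = r^2 * 28 mod 43 = 22^2 * 28 = 11*28 = 7
  bit 3 = 1: r = r^2 * 28 mod 43 = 7^2 * 28 = 6*28 = 39
  -> A = 39
B = 28^31 mod 43  (bits of 31 = 11111)
  bit 0 = 1: r = r^2 * 28 mod 43 = 1^2 * 28 = 1*28 = 28
  bit 1 = 1: r = r^2 * 28 mod 43 = 28^2 * 28 = 10*28 = 22
  bit 2 = 1: r = r^2 * 28 mod 43 = 22^2 * 28 = 11*28 = 7
  bit 3 = 1: r = r^2 * 28 mod 43 = 7^2 * 28 = 6*28 = 39
  bit 4 = 1: r = r^2 * 28 mod 43 = 39^2 * 28 = 16*28 = 18
  -> B = 18
s = B^a = 18^15 mod 43  (bits of 15 = 1111)
  bit 0 = 1: r = r^2 * 18 mod 43 = 1^2 * 18 = 1*18 = 18
  bit 1 = 1: r = r^2 * 18 mod 43 = 18^2 * 18 = 23*18 = 27
  bit 2 = 1: r = r^2 * 18 mod 43 = 27^2 * 18 = 41*18 = 7
  bit 3 = 1: r = r^2 * 18 mod 43 = 7^2 * 18 = 6*18 = 22
  -> s = B^a = 22

Answer: 39 18 22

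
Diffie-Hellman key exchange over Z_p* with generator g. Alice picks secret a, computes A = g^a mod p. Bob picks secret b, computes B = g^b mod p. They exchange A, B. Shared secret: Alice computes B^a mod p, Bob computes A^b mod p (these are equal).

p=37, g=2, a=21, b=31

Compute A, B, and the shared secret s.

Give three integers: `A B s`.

A = 2^21 mod 37  (bits of 21 = 10101)
  bit 0 = 1: r = r^2 * 2 mod 37 = 1^2 * 2 = 1*2 = 2
  bit 1 = 0: r = r^2 mod 37 = 2^2 = 4
  bit 2 = 1: r = r^2 * 2 mod 37 = 4^2 * 2 = 16*2 = 32
  bit 3 = 0: r = r^2 mod 37 = 32^2 = 25
  bit 4 = 1: r = r^2 * 2 mod 37 = 25^2 * 2 = 33*2 = 29
  -> A = 29
B = 2^31 mod 37  (bits of 31 = 11111)
  bit 0 = 1: r = r^2 * 2 mod 37 = 1^2 * 2 = 1*2 = 2
  bit 1 = 1: r = r^2 * 2 mod 37 = 2^2 * 2 = 4*2 = 8
  bit 2 = 1: r = r^2 * 2 mod 37 = 8^2 * 2 = 27*2 = 17
  bit 3 = 1: r = r^2 * 2 mod 37 = 17^2 * 2 = 30*2 = 23
  bit 4 = 1: r = r^2 * 2 mod 37 = 23^2 * 2 = 11*2 = 22
  -> B = 22
s = B^a = 22^21 mod 37  (bits of 21 = 10101)
  bit 0 = 1: r = r^2 * 22 mod 37 = 1^2 * 22 = 1*22 = 22
  bit 1 = 0: r = r^2 mod 37 = 22^2 = 3
  bit 2 = 1: r = r^2 * 22 mod 37 = 3^2 * 22 = 9*22 = 13
  bit 3 = 0: r = r^2 mod 37 = 13^2 = 21
  bit 4 = 1: r = r^2 * 22 mod 37 = 21^2 * 22 = 34*22 = 8
  -> s = B^a = 8

Answer: 29 22 8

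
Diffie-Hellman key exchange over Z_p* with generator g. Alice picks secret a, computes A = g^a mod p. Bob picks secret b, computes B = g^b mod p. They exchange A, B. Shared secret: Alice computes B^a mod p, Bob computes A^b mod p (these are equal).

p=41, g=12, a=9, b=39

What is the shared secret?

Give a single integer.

Answer: 15

Derivation:
A = 12^9 mod 41  (bits of 9 = 1001)
  bit 0 = 1: r = r^2 * 12 mod 41 = 1^2 * 12 = 1*12 = 12
  bit 1 = 0: r = r^2 mod 41 = 12^2 = 21
  bit 2 = 0: r = r^2 mod 41 = 21^2 = 31
  bit 3 = 1: r = r^2 * 12 mod 41 = 31^2 * 12 = 18*12 = 11
  -> A = 11
B = 12^39 mod 41  (bits of 39 = 100111)
  bit 0 = 1: r = r^2 * 12 mod 41 = 1^2 * 12 = 1*12 = 12
  bit 1 = 0: r = r^2 mod 41 = 12^2 = 21
  bit 2 = 0: r = r^2 mod 41 = 21^2 = 31
  bit 3 = 1: r = r^2 * 12 mod 41 = 31^2 * 12 = 18*12 = 11
  bit 4 = 1: r = r^2 * 12 mod 41 = 11^2 * 12 = 39*12 = 17
  bit 5 = 1: r = r^2 * 12 mod 41 = 17^2 * 12 = 2*12 = 24
  -> B = 24
s = B^a = 24^9 mod 41  (bits of 9 = 1001)
  bit 0 = 1: r = r^2 * 24 mod 41 = 1^2 * 24 = 1*24 = 24
  bit 1 = 0: r = r^2 mod 41 = 24^2 = 2
  bit 2 = 0: r = r^2 mod 41 = 2^2 = 4
  bit 3 = 1: r = r^2 * 24 mod 41 = 4^2 * 24 = 16*24 = 15
  -> s = B^a = 15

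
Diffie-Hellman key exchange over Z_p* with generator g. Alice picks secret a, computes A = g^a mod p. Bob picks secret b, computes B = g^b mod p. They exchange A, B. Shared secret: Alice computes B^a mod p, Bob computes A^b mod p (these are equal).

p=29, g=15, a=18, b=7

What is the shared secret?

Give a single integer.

A = 15^18 mod 29  (bits of 18 = 10010)
  bit 0 = 1: r = r^2 * 15 mod 29 = 1^2 * 15 = 1*15 = 15
  bit 1 = 0: r = r^2 mod 29 = 15^2 = 22
  bit 2 = 0: r = r^2 mod 29 = 22^2 = 20
  bit 3 = 1: r = r^2 * 15 mod 29 = 20^2 * 15 = 23*15 = 26
  bit 4 = 0: r = r^2 mod 29 = 26^2 = 9
  -> A = 9
B = 15^7 mod 29  (bits of 7 = 111)
  bit 0 = 1: r = r^2 * 15 mod 29 = 1^2 * 15 = 1*15 = 15
  bit 1 = 1: r = r^2 * 15 mod 29 = 15^2 * 15 = 22*15 = 11
  bit 2 = 1: r = r^2 * 15 mod 29 = 11^2 * 15 = 5*15 = 17
  -> B = 17
s = B^a = 17^18 mod 29  (bits of 18 = 10010)
  bit 0 = 1: r = r^2 * 17 mod 29 = 1^2 * 17 = 1*17 = 17
  bit 1 = 0: r = r^2 mod 29 = 17^2 = 28
  bit 2 = 0: r = r^2 mod 29 = 28^2 = 1
  bit 3 = 1: r = r^2 * 17 mod 29 = 1^2 * 17 = 1*17 = 17
  bit 4 = 0: r = r^2 mod 29 = 17^2 = 28
  -> s = B^a = 28

Answer: 28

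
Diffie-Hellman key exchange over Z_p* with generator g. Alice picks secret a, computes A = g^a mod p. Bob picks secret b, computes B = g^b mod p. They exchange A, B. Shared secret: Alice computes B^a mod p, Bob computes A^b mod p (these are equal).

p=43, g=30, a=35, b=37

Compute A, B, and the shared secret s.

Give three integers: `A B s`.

Answer: 37 18 37

Derivation:
A = 30^35 mod 43  (bits of 35 = 100011)
  bit 0 = 1: r = r^2 * 30 mod 43 = 1^2 * 30 = 1*30 = 30
  bit 1 = 0: r = r^2 mod 43 = 30^2 = 40
  bit 2 = 0: r = r^2 mod 43 = 40^2 = 9
  bit 3 = 0: r = r^2 mod 43 = 9^2 = 38
  bit 4 = 1: r = r^2 * 30 mod 43 = 38^2 * 30 = 25*30 = 19
  bit 5 = 1: r = r^2 * 30 mod 43 = 19^2 * 30 = 17*30 = 37
  -> A = 37
B = 30^37 mod 43  (bits of 37 = 100101)
  bit 0 = 1: r = r^2 * 30 mod 43 = 1^2 * 30 = 1*30 = 30
  bit 1 = 0: r = r^2 mod 43 = 30^2 = 40
  bit 2 = 0: r = r^2 mod 43 = 40^2 = 9
  bit 3 = 1: r = r^2 * 30 mod 43 = 9^2 * 30 = 38*30 = 22
  bit 4 = 0: r = r^2 mod 43 = 22^2 = 11
  bit 5 = 1: r = r^2 * 30 mod 43 = 11^2 * 30 = 35*30 = 18
  -> B = 18
s = B^a = 18^35 mod 43  (bits of 35 = 100011)
  bit 0 = 1: r = r^2 * 18 mod 43 = 1^2 * 18 = 1*18 = 18
  bit 1 = 0: r = r^2 mod 43 = 18^2 = 23
  bit 2 = 0: r = r^2 mod 43 = 23^2 = 13
  bit 3 = 0: r = r^2 mod 43 = 13^2 = 40
  bit 4 = 1: r = r^2 * 18 mod 43 = 40^2 * 18 = 9*18 = 33
  bit 5 = 1: r = r^2 * 18 mod 43 = 33^2 * 18 = 14*18 = 37
  -> s = B^a = 37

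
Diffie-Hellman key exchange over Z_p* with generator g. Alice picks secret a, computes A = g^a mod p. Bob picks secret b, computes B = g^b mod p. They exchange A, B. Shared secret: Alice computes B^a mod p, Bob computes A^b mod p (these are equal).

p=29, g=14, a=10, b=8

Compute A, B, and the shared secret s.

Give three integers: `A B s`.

A = 14^10 mod 29  (bits of 10 = 1010)
  bit 0 = 1: r = r^2 * 14 mod 29 = 1^2 * 14 = 1*14 = 14
  bit 1 = 0: r = r^2 mod 29 = 14^2 = 22
  bit 2 = 1: r = r^2 * 14 mod 29 = 22^2 * 14 = 20*14 = 19
  bit 3 = 0: r = r^2 mod 29 = 19^2 = 13
  -> A = 13
B = 14^8 mod 29  (bits of 8 = 1000)
  bit 0 = 1: r = r^2 * 14 mod 29 = 1^2 * 14 = 1*14 = 14
  bit 1 = 0: r = r^2 mod 29 = 14^2 = 22
  bit 2 = 0: r = r^2 mod 29 = 22^2 = 20
  bit 3 = 0: r = r^2 mod 29 = 20^2 = 23
  -> B = 23
s = B^a = 23^10 mod 29  (bits of 10 = 1010)
  bit 0 = 1: r = r^2 * 23 mod 29 = 1^2 * 23 = 1*23 = 23
  bit 1 = 0: r = r^2 mod 29 = 23^2 = 7
  bit 2 = 1: r = r^2 * 23 mod 29 = 7^2 * 23 = 20*23 = 25
  bit 3 = 0: r = r^2 mod 29 = 25^2 = 16
  -> s = B^a = 16

Answer: 13 23 16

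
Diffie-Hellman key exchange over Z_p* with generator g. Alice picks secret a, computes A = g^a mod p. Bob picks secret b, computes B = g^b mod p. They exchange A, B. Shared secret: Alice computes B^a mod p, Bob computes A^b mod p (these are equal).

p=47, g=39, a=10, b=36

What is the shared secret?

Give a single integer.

Answer: 24

Derivation:
A = 39^10 mod 47  (bits of 10 = 1010)
  bit 0 = 1: r = r^2 * 39 mod 47 = 1^2 * 39 = 1*39 = 39
  bit 1 = 0: r = r^2 mod 47 = 39^2 = 17
  bit 2 = 1: r = r^2 * 39 mod 47 = 17^2 * 39 = 7*39 = 38
  bit 3 = 0: r = r^2 mod 47 = 38^2 = 34
  -> A = 34
B = 39^36 mod 47  (bits of 36 = 100100)
  bit 0 = 1: r = r^2 * 39 mod 47 = 1^2 * 39 = 1*39 = 39
  bit 1 = 0: r = r^2 mod 47 = 39^2 = 17
  bit 2 = 0: r = r^2 mod 47 = 17^2 = 7
  bit 3 = 1: r = r^2 * 39 mod 47 = 7^2 * 39 = 2*39 = 31
  bit 4 = 0: r = r^2 mod 47 = 31^2 = 21
  bit 5 = 0: r = r^2 mod 47 = 21^2 = 18
  -> B = 18
s = B^a = 18^10 mod 47  (bits of 10 = 1010)
  bit 0 = 1: r = r^2 * 18 mod 47 = 1^2 * 18 = 1*18 = 18
  bit 1 = 0: r = r^2 mod 47 = 18^2 = 42
  bit 2 = 1: r = r^2 * 18 mod 47 = 42^2 * 18 = 25*18 = 27
  bit 3 = 0: r = r^2 mod 47 = 27^2 = 24
  -> s = B^a = 24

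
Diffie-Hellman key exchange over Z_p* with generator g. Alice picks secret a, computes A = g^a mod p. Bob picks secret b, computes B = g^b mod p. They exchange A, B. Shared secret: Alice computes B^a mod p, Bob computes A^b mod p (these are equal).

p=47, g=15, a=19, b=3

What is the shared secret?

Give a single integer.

Answer: 5

Derivation:
A = 15^19 mod 47  (bits of 19 = 10011)
  bit 0 = 1: r = r^2 * 15 mod 47 = 1^2 * 15 = 1*15 = 15
  bit 1 = 0: r = r^2 mod 47 = 15^2 = 37
  bit 2 = 0: r = r^2 mod 47 = 37^2 = 6
  bit 3 = 1: r = r^2 * 15 mod 47 = 6^2 * 15 = 36*15 = 23
  bit 4 = 1: r = r^2 * 15 mod 47 = 23^2 * 15 = 12*15 = 39
  -> A = 39
B = 15^3 mod 47  (bits of 3 = 11)
  bit 0 = 1: r = r^2 * 15 mod 47 = 1^2 * 15 = 1*15 = 15
  bit 1 = 1: r = r^2 * 15 mod 47 = 15^2 * 15 = 37*15 = 38
  -> B = 38
s = B^a = 38^19 mod 47  (bits of 19 = 10011)
  bit 0 = 1: r = r^2 * 38 mod 47 = 1^2 * 38 = 1*38 = 38
  bit 1 = 0: r = r^2 mod 47 = 38^2 = 34
  bit 2 = 0: r = r^2 mod 47 = 34^2 = 28
  bit 3 = 1: r = r^2 * 38 mod 47 = 28^2 * 38 = 32*38 = 41
  bit 4 = 1: r = r^2 * 38 mod 47 = 41^2 * 38 = 36*38 = 5
  -> s = B^a = 5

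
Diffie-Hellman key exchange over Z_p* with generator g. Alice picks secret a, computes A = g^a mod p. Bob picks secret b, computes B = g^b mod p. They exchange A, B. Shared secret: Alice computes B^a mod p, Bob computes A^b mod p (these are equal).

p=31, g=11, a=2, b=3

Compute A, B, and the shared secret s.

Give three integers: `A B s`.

Answer: 28 29 4

Derivation:
A = 11^2 mod 31  (bits of 2 = 10)
  bit 0 = 1: r = r^2 * 11 mod 31 = 1^2 * 11 = 1*11 = 11
  bit 1 = 0: r = r^2 mod 31 = 11^2 = 28
  -> A = 28
B = 11^3 mod 31  (bits of 3 = 11)
  bit 0 = 1: r = r^2 * 11 mod 31 = 1^2 * 11 = 1*11 = 11
  bit 1 = 1: r = r^2 * 11 mod 31 = 11^2 * 11 = 28*11 = 29
  -> B = 29
s = B^a = 29^2 mod 31  (bits of 2 = 10)
  bit 0 = 1: r = r^2 * 29 mod 31 = 1^2 * 29 = 1*29 = 29
  bit 1 = 0: r = r^2 mod 31 = 29^2 = 4
  -> s = B^a = 4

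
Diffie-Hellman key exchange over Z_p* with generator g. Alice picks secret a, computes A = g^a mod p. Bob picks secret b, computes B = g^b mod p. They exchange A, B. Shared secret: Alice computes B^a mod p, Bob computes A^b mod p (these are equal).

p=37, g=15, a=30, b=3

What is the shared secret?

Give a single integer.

A = 15^30 mod 37  (bits of 30 = 11110)
  bit 0 = 1: r = r^2 * 15 mod 37 = 1^2 * 15 = 1*15 = 15
  bit 1 = 1: r = r^2 * 15 mod 37 = 15^2 * 15 = 3*15 = 8
  bit 2 = 1: r = r^2 * 15 mod 37 = 8^2 * 15 = 27*15 = 35
  bit 3 = 1: r = r^2 * 15 mod 37 = 35^2 * 15 = 4*15 = 23
  bit 4 = 0: r = r^2 mod 37 = 23^2 = 11
  -> A = 11
B = 15^3 mod 37  (bits of 3 = 11)
  bit 0 = 1: r = r^2 * 15 mod 37 = 1^2 * 15 = 1*15 = 15
  bit 1 = 1: r = r^2 * 15 mod 37 = 15^2 * 15 = 3*15 = 8
  -> B = 8
s = B^a = 8^30 mod 37  (bits of 30 = 11110)
  bit 0 = 1: r = r^2 * 8 mod 37 = 1^2 * 8 = 1*8 = 8
  bit 1 = 1: r = r^2 * 8 mod 37 = 8^2 * 8 = 27*8 = 31
  bit 2 = 1: r = r^2 * 8 mod 37 = 31^2 * 8 = 36*8 = 29
  bit 3 = 1: r = r^2 * 8 mod 37 = 29^2 * 8 = 27*8 = 31
  bit 4 = 0: r = r^2 mod 37 = 31^2 = 36
  -> s = B^a = 36

Answer: 36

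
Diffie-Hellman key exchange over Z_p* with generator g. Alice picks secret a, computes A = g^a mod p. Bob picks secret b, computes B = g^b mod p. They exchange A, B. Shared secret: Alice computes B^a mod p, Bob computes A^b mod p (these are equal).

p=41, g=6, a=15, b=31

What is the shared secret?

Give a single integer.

A = 6^15 mod 41  (bits of 15 = 1111)
  bit 0 = 1: r = r^2 * 6 mod 41 = 1^2 * 6 = 1*6 = 6
  bit 1 = 1: r = r^2 * 6 mod 41 = 6^2 * 6 = 36*6 = 11
  bit 2 = 1: r = r^2 * 6 mod 41 = 11^2 * 6 = 39*6 = 29
  bit 3 = 1: r = r^2 * 6 mod 41 = 29^2 * 6 = 21*6 = 3
  -> A = 3
B = 6^31 mod 41  (bits of 31 = 11111)
  bit 0 = 1: r = r^2 * 6 mod 41 = 1^2 * 6 = 1*6 = 6
  bit 1 = 1: r = r^2 * 6 mod 41 = 6^2 * 6 = 36*6 = 11
  bit 2 = 1: r = r^2 * 6 mod 41 = 11^2 * 6 = 39*6 = 29
  bit 3 = 1: r = r^2 * 6 mod 41 = 29^2 * 6 = 21*6 = 3
  bit 4 = 1: r = r^2 * 6 mod 41 = 3^2 * 6 = 9*6 = 13
  -> B = 13
s = B^a = 13^15 mod 41  (bits of 15 = 1111)
  bit 0 = 1: r = r^2 * 13 mod 41 = 1^2 * 13 = 1*13 = 13
  bit 1 = 1: r = r^2 * 13 mod 41 = 13^2 * 13 = 5*13 = 24
  bit 2 = 1: r = r^2 * 13 mod 41 = 24^2 * 13 = 2*13 = 26
  bit 3 = 1: r = r^2 * 13 mod 41 = 26^2 * 13 = 20*13 = 14
  -> s = B^a = 14

Answer: 14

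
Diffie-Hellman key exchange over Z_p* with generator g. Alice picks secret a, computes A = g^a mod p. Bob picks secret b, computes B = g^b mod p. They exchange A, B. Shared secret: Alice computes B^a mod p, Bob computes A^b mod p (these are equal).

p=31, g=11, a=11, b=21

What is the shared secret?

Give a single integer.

Answer: 27

Derivation:
A = 11^11 mod 31  (bits of 11 = 1011)
  bit 0 = 1: r = r^2 * 11 mod 31 = 1^2 * 11 = 1*11 = 11
  bit 1 = 0: r = r^2 mod 31 = 11^2 = 28
  bit 2 = 1: r = r^2 * 11 mod 31 = 28^2 * 11 = 9*11 = 6
  bit 3 = 1: r = r^2 * 11 mod 31 = 6^2 * 11 = 5*11 = 24
  -> A = 24
B = 11^21 mod 31  (bits of 21 = 10101)
  bit 0 = 1: r = r^2 * 11 mod 31 = 1^2 * 11 = 1*11 = 11
  bit 1 = 0: r = r^2 mod 31 = 11^2 = 28
  bit 2 = 1: r = r^2 * 11 mod 31 = 28^2 * 11 = 9*11 = 6
  bit 3 = 0: r = r^2 mod 31 = 6^2 = 5
  bit 4 = 1: r = r^2 * 11 mod 31 = 5^2 * 11 = 25*11 = 27
  -> B = 27
s = B^a = 27^11 mod 31  (bits of 11 = 1011)
  bit 0 = 1: r = r^2 * 27 mod 31 = 1^2 * 27 = 1*27 = 27
  bit 1 = 0: r = r^2 mod 31 = 27^2 = 16
  bit 2 = 1: r = r^2 * 27 mod 31 = 16^2 * 27 = 8*27 = 30
  bit 3 = 1: r = r^2 * 27 mod 31 = 30^2 * 27 = 1*27 = 27
  -> s = B^a = 27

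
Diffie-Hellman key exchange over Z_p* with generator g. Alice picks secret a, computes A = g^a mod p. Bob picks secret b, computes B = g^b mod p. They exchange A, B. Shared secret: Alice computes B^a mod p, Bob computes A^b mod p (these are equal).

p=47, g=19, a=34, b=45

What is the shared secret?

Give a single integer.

A = 19^34 mod 47  (bits of 34 = 100010)
  bit 0 = 1: r = r^2 * 19 mod 47 = 1^2 * 19 = 1*19 = 19
  bit 1 = 0: r = r^2 mod 47 = 19^2 = 32
  bit 2 = 0: r = r^2 mod 47 = 32^2 = 37
  bit 3 = 0: r = r^2 mod 47 = 37^2 = 6
  bit 4 = 1: r = r^2 * 19 mod 47 = 6^2 * 19 = 36*19 = 26
  bit 5 = 0: r = r^2 mod 47 = 26^2 = 18
  -> A = 18
B = 19^45 mod 47  (bits of 45 = 101101)
  bit 0 = 1: r = r^2 * 19 mod 47 = 1^2 * 19 = 1*19 = 19
  bit 1 = 0: r = r^2 mod 47 = 19^2 = 32
  bit 2 = 1: r = r^2 * 19 mod 47 = 32^2 * 19 = 37*19 = 45
  bit 3 = 1: r = r^2 * 19 mod 47 = 45^2 * 19 = 4*19 = 29
  bit 4 = 0: r = r^2 mod 47 = 29^2 = 42
  bit 5 = 1: r = r^2 * 19 mod 47 = 42^2 * 19 = 25*19 = 5
  -> B = 5
s = B^a = 5^34 mod 47  (bits of 34 = 100010)
  bit 0 = 1: r = r^2 * 5 mod 47 = 1^2 * 5 = 1*5 = 5
  bit 1 = 0: r = r^2 mod 47 = 5^2 = 25
  bit 2 = 0: r = r^2 mod 47 = 25^2 = 14
  bit 3 = 0: r = r^2 mod 47 = 14^2 = 8
  bit 4 = 1: r = r^2 * 5 mod 47 = 8^2 * 5 = 17*5 = 38
  bit 5 = 0: r = r^2 mod 47 = 38^2 = 34
  -> s = B^a = 34

Answer: 34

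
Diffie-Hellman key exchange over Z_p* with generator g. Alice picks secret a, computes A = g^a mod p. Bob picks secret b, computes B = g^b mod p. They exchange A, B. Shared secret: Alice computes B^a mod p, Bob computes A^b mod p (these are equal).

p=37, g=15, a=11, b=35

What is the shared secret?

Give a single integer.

A = 15^11 mod 37  (bits of 11 = 1011)
  bit 0 = 1: r = r^2 * 15 mod 37 = 1^2 * 15 = 1*15 = 15
  bit 1 = 0: r = r^2 mod 37 = 15^2 = 3
  bit 2 = 1: r = r^2 * 15 mod 37 = 3^2 * 15 = 9*15 = 24
  bit 3 = 1: r = r^2 * 15 mod 37 = 24^2 * 15 = 21*15 = 19
  -> A = 19
B = 15^35 mod 37  (bits of 35 = 100011)
  bit 0 = 1: r = r^2 * 15 mod 37 = 1^2 * 15 = 1*15 = 15
  bit 1 = 0: r = r^2 mod 37 = 15^2 = 3
  bit 2 = 0: r = r^2 mod 37 = 3^2 = 9
  bit 3 = 0: r = r^2 mod 37 = 9^2 = 7
  bit 4 = 1: r = r^2 * 15 mod 37 = 7^2 * 15 = 12*15 = 32
  bit 5 = 1: r = r^2 * 15 mod 37 = 32^2 * 15 = 25*15 = 5
  -> B = 5
s = B^a = 5^11 mod 37  (bits of 11 = 1011)
  bit 0 = 1: r = r^2 * 5 mod 37 = 1^2 * 5 = 1*5 = 5
  bit 1 = 0: r = r^2 mod 37 = 5^2 = 25
  bit 2 = 1: r = r^2 * 5 mod 37 = 25^2 * 5 = 33*5 = 17
  bit 3 = 1: r = r^2 * 5 mod 37 = 17^2 * 5 = 30*5 = 2
  -> s = B^a = 2

Answer: 2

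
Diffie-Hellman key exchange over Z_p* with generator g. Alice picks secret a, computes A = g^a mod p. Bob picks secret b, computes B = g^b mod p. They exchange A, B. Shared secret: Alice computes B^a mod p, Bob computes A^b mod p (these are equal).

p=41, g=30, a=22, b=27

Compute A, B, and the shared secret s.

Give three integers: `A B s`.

A = 30^22 mod 41  (bits of 22 = 10110)
  bit 0 = 1: r = r^2 * 30 mod 41 = 1^2 * 30 = 1*30 = 30
  bit 1 = 0: r = r^2 mod 41 = 30^2 = 39
  bit 2 = 1: r = r^2 * 30 mod 41 = 39^2 * 30 = 4*30 = 38
  bit 3 = 1: r = r^2 * 30 mod 41 = 38^2 * 30 = 9*30 = 24
  bit 4 = 0: r = r^2 mod 41 = 24^2 = 2
  -> A = 2
B = 30^27 mod 41  (bits of 27 = 11011)
  bit 0 = 1: r = r^2 * 30 mod 41 = 1^2 * 30 = 1*30 = 30
  bit 1 = 1: r = r^2 * 30 mod 41 = 30^2 * 30 = 39*30 = 22
  bit 2 = 0: r = r^2 mod 41 = 22^2 = 33
  bit 3 = 1: r = r^2 * 30 mod 41 = 33^2 * 30 = 23*30 = 34
  bit 4 = 1: r = r^2 * 30 mod 41 = 34^2 * 30 = 8*30 = 35
  -> B = 35
s = B^a = 35^22 mod 41  (bits of 22 = 10110)
  bit 0 = 1: r = r^2 * 35 mod 41 = 1^2 * 35 = 1*35 = 35
  bit 1 = 0: r = r^2 mod 41 = 35^2 = 36
  bit 2 = 1: r = r^2 * 35 mod 41 = 36^2 * 35 = 25*35 = 14
  bit 3 = 1: r = r^2 * 35 mod 41 = 14^2 * 35 = 32*35 = 13
  bit 4 = 0: r = r^2 mod 41 = 13^2 = 5
  -> s = B^a = 5

Answer: 2 35 5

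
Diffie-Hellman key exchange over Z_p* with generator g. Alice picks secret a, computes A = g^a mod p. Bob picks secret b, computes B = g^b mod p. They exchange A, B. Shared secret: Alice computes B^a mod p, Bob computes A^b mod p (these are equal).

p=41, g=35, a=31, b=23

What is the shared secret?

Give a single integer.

Answer: 24

Derivation:
A = 35^31 mod 41  (bits of 31 = 11111)
  bit 0 = 1: r = r^2 * 35 mod 41 = 1^2 * 35 = 1*35 = 35
  bit 1 = 1: r = r^2 * 35 mod 41 = 35^2 * 35 = 36*35 = 30
  bit 2 = 1: r = r^2 * 35 mod 41 = 30^2 * 35 = 39*35 = 12
  bit 3 = 1: r = r^2 * 35 mod 41 = 12^2 * 35 = 21*35 = 38
  bit 4 = 1: r = r^2 * 35 mod 41 = 38^2 * 35 = 9*35 = 28
  -> A = 28
B = 35^23 mod 41  (bits of 23 = 10111)
  bit 0 = 1: r = r^2 * 35 mod 41 = 1^2 * 35 = 1*35 = 35
  bit 1 = 0: r = r^2 mod 41 = 35^2 = 36
  bit 2 = 1: r = r^2 * 35 mod 41 = 36^2 * 35 = 25*35 = 14
  bit 3 = 1: r = r^2 * 35 mod 41 = 14^2 * 35 = 32*35 = 13
  bit 4 = 1: r = r^2 * 35 mod 41 = 13^2 * 35 = 5*35 = 11
  -> B = 11
s = B^a = 11^31 mod 41  (bits of 31 = 11111)
  bit 0 = 1: r = r^2 * 11 mod 41 = 1^2 * 11 = 1*11 = 11
  bit 1 = 1: r = r^2 * 11 mod 41 = 11^2 * 11 = 39*11 = 19
  bit 2 = 1: r = r^2 * 11 mod 41 = 19^2 * 11 = 33*11 = 35
  bit 3 = 1: r = r^2 * 11 mod 41 = 35^2 * 11 = 36*11 = 27
  bit 4 = 1: r = r^2 * 11 mod 41 = 27^2 * 11 = 32*11 = 24
  -> s = B^a = 24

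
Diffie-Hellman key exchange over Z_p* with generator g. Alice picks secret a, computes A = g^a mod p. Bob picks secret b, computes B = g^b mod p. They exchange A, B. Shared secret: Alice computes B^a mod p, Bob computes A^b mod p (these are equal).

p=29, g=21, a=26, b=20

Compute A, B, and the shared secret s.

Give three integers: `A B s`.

Answer: 5 16 23

Derivation:
A = 21^26 mod 29  (bits of 26 = 11010)
  bit 0 = 1: r = r^2 * 21 mod 29 = 1^2 * 21 = 1*21 = 21
  bit 1 = 1: r = r^2 * 21 mod 29 = 21^2 * 21 = 6*21 = 10
  bit 2 = 0: r = r^2 mod 29 = 10^2 = 13
  bit 3 = 1: r = r^2 * 21 mod 29 = 13^2 * 21 = 24*21 = 11
  bit 4 = 0: r = r^2 mod 29 = 11^2 = 5
  -> A = 5
B = 21^20 mod 29  (bits of 20 = 10100)
  bit 0 = 1: r = r^2 * 21 mod 29 = 1^2 * 21 = 1*21 = 21
  bit 1 = 0: r = r^2 mod 29 = 21^2 = 6
  bit 2 = 1: r = r^2 * 21 mod 29 = 6^2 * 21 = 7*21 = 2
  bit 3 = 0: r = r^2 mod 29 = 2^2 = 4
  bit 4 = 0: r = r^2 mod 29 = 4^2 = 16
  -> B = 16
s = B^a = 16^26 mod 29  (bits of 26 = 11010)
  bit 0 = 1: r = r^2 * 16 mod 29 = 1^2 * 16 = 1*16 = 16
  bit 1 = 1: r = r^2 * 16 mod 29 = 16^2 * 16 = 24*16 = 7
  bit 2 = 0: r = r^2 mod 29 = 7^2 = 20
  bit 3 = 1: r = r^2 * 16 mod 29 = 20^2 * 16 = 23*16 = 20
  bit 4 = 0: r = r^2 mod 29 = 20^2 = 23
  -> s = B^a = 23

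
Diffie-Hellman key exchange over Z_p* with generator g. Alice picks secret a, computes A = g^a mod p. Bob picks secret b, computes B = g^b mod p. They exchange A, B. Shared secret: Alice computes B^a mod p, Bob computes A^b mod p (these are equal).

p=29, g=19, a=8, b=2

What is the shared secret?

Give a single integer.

Answer: 16

Derivation:
A = 19^8 mod 29  (bits of 8 = 1000)
  bit 0 = 1: r = r^2 * 19 mod 29 = 1^2 * 19 = 1*19 = 19
  bit 1 = 0: r = r^2 mod 29 = 19^2 = 13
  bit 2 = 0: r = r^2 mod 29 = 13^2 = 24
  bit 3 = 0: r = r^2 mod 29 = 24^2 = 25
  -> A = 25
B = 19^2 mod 29  (bits of 2 = 10)
  bit 0 = 1: r = r^2 * 19 mod 29 = 1^2 * 19 = 1*19 = 19
  bit 1 = 0: r = r^2 mod 29 = 19^2 = 13
  -> B = 13
s = B^a = 13^8 mod 29  (bits of 8 = 1000)
  bit 0 = 1: r = r^2 * 13 mod 29 = 1^2 * 13 = 1*13 = 13
  bit 1 = 0: r = r^2 mod 29 = 13^2 = 24
  bit 2 = 0: r = r^2 mod 29 = 24^2 = 25
  bit 3 = 0: r = r^2 mod 29 = 25^2 = 16
  -> s = B^a = 16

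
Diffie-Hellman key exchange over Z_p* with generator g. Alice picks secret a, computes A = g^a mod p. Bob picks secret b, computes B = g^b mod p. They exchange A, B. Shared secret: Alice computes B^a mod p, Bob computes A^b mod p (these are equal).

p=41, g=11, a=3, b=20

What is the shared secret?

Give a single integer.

Answer: 40

Derivation:
A = 11^3 mod 41  (bits of 3 = 11)
  bit 0 = 1: r = r^2 * 11 mod 41 = 1^2 * 11 = 1*11 = 11
  bit 1 = 1: r = r^2 * 11 mod 41 = 11^2 * 11 = 39*11 = 19
  -> A = 19
B = 11^20 mod 41  (bits of 20 = 10100)
  bit 0 = 1: r = r^2 * 11 mod 41 = 1^2 * 11 = 1*11 = 11
  bit 1 = 0: r = r^2 mod 41 = 11^2 = 39
  bit 2 = 1: r = r^2 * 11 mod 41 = 39^2 * 11 = 4*11 = 3
  bit 3 = 0: r = r^2 mod 41 = 3^2 = 9
  bit 4 = 0: r = r^2 mod 41 = 9^2 = 40
  -> B = 40
s = B^a = 40^3 mod 41  (bits of 3 = 11)
  bit 0 = 1: r = r^2 * 40 mod 41 = 1^2 * 40 = 1*40 = 40
  bit 1 = 1: r = r^2 * 40 mod 41 = 40^2 * 40 = 1*40 = 40
  -> s = B^a = 40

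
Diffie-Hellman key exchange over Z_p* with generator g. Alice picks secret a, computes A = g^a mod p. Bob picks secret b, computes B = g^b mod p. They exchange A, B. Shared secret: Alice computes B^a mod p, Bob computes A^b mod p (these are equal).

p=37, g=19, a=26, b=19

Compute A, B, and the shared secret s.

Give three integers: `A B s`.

A = 19^26 mod 37  (bits of 26 = 11010)
  bit 0 = 1: r = r^2 * 19 mod 37 = 1^2 * 19 = 1*19 = 19
  bit 1 = 1: r = r^2 * 19 mod 37 = 19^2 * 19 = 28*19 = 14
  bit 2 = 0: r = r^2 mod 37 = 14^2 = 11
  bit 3 = 1: r = r^2 * 19 mod 37 = 11^2 * 19 = 10*19 = 5
  bit 4 = 0: r = r^2 mod 37 = 5^2 = 25
  -> A = 25
B = 19^19 mod 37  (bits of 19 = 10011)
  bit 0 = 1: r = r^2 * 19 mod 37 = 1^2 * 19 = 1*19 = 19
  bit 1 = 0: r = r^2 mod 37 = 19^2 = 28
  bit 2 = 0: r = r^2 mod 37 = 28^2 = 7
  bit 3 = 1: r = r^2 * 19 mod 37 = 7^2 * 19 = 12*19 = 6
  bit 4 = 1: r = r^2 * 19 mod 37 = 6^2 * 19 = 36*19 = 18
  -> B = 18
s = B^a = 18^26 mod 37  (bits of 26 = 11010)
  bit 0 = 1: r = r^2 * 18 mod 37 = 1^2 * 18 = 1*18 = 18
  bit 1 = 1: r = r^2 * 18 mod 37 = 18^2 * 18 = 28*18 = 23
  bit 2 = 0: r = r^2 mod 37 = 23^2 = 11
  bit 3 = 1: r = r^2 * 18 mod 37 = 11^2 * 18 = 10*18 = 32
  bit 4 = 0: r = r^2 mod 37 = 32^2 = 25
  -> s = B^a = 25

Answer: 25 18 25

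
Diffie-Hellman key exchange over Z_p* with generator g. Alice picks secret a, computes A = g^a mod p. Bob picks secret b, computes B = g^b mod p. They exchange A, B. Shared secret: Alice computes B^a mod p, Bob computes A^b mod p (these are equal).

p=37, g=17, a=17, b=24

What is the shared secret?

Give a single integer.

Answer: 26

Derivation:
A = 17^17 mod 37  (bits of 17 = 10001)
  bit 0 = 1: r = r^2 * 17 mod 37 = 1^2 * 17 = 1*17 = 17
  bit 1 = 0: r = r^2 mod 37 = 17^2 = 30
  bit 2 = 0: r = r^2 mod 37 = 30^2 = 12
  bit 3 = 0: r = r^2 mod 37 = 12^2 = 33
  bit 4 = 1: r = r^2 * 17 mod 37 = 33^2 * 17 = 16*17 = 13
  -> A = 13
B = 17^24 mod 37  (bits of 24 = 11000)
  bit 0 = 1: r = r^2 * 17 mod 37 = 1^2 * 17 = 1*17 = 17
  bit 1 = 1: r = r^2 * 17 mod 37 = 17^2 * 17 = 30*17 = 29
  bit 2 = 0: r = r^2 mod 37 = 29^2 = 27
  bit 3 = 0: r = r^2 mod 37 = 27^2 = 26
  bit 4 = 0: r = r^2 mod 37 = 26^2 = 10
  -> B = 10
s = B^a = 10^17 mod 37  (bits of 17 = 10001)
  bit 0 = 1: r = r^2 * 10 mod 37 = 1^2 * 10 = 1*10 = 10
  bit 1 = 0: r = r^2 mod 37 = 10^2 = 26
  bit 2 = 0: r = r^2 mod 37 = 26^2 = 10
  bit 3 = 0: r = r^2 mod 37 = 10^2 = 26
  bit 4 = 1: r = r^2 * 10 mod 37 = 26^2 * 10 = 10*10 = 26
  -> s = B^a = 26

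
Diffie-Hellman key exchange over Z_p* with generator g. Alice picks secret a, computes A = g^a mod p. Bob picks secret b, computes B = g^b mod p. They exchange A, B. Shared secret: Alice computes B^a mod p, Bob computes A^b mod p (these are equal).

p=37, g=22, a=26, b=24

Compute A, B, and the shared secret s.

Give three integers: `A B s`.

Answer: 30 10 26

Derivation:
A = 22^26 mod 37  (bits of 26 = 11010)
  bit 0 = 1: r = r^2 * 22 mod 37 = 1^2 * 22 = 1*22 = 22
  bit 1 = 1: r = r^2 * 22 mod 37 = 22^2 * 22 = 3*22 = 29
  bit 2 = 0: r = r^2 mod 37 = 29^2 = 27
  bit 3 = 1: r = r^2 * 22 mod 37 = 27^2 * 22 = 26*22 = 17
  bit 4 = 0: r = r^2 mod 37 = 17^2 = 30
  -> A = 30
B = 22^24 mod 37  (bits of 24 = 11000)
  bit 0 = 1: r = r^2 * 22 mod 37 = 1^2 * 22 = 1*22 = 22
  bit 1 = 1: r = r^2 * 22 mod 37 = 22^2 * 22 = 3*22 = 29
  bit 2 = 0: r = r^2 mod 37 = 29^2 = 27
  bit 3 = 0: r = r^2 mod 37 = 27^2 = 26
  bit 4 = 0: r = r^2 mod 37 = 26^2 = 10
  -> B = 10
s = B^a = 10^26 mod 37  (bits of 26 = 11010)
  bit 0 = 1: r = r^2 * 10 mod 37 = 1^2 * 10 = 1*10 = 10
  bit 1 = 1: r = r^2 * 10 mod 37 = 10^2 * 10 = 26*10 = 1
  bit 2 = 0: r = r^2 mod 37 = 1^2 = 1
  bit 3 = 1: r = r^2 * 10 mod 37 = 1^2 * 10 = 1*10 = 10
  bit 4 = 0: r = r^2 mod 37 = 10^2 = 26
  -> s = B^a = 26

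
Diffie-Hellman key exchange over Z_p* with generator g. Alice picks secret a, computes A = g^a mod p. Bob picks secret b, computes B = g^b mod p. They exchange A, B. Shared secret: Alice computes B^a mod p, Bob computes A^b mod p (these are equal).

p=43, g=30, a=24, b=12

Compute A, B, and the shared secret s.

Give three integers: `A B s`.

Answer: 4 41 35

Derivation:
A = 30^24 mod 43  (bits of 24 = 11000)
  bit 0 = 1: r = r^2 * 30 mod 43 = 1^2 * 30 = 1*30 = 30
  bit 1 = 1: r = r^2 * 30 mod 43 = 30^2 * 30 = 40*30 = 39
  bit 2 = 0: r = r^2 mod 43 = 39^2 = 16
  bit 3 = 0: r = r^2 mod 43 = 16^2 = 41
  bit 4 = 0: r = r^2 mod 43 = 41^2 = 4
  -> A = 4
B = 30^12 mod 43  (bits of 12 = 1100)
  bit 0 = 1: r = r^2 * 30 mod 43 = 1^2 * 30 = 1*30 = 30
  bit 1 = 1: r = r^2 * 30 mod 43 = 30^2 * 30 = 40*30 = 39
  bit 2 = 0: r = r^2 mod 43 = 39^2 = 16
  bit 3 = 0: r = r^2 mod 43 = 16^2 = 41
  -> B = 41
s = B^a = 41^24 mod 43  (bits of 24 = 11000)
  bit 0 = 1: r = r^2 * 41 mod 43 = 1^2 * 41 = 1*41 = 41
  bit 1 = 1: r = r^2 * 41 mod 43 = 41^2 * 41 = 4*41 = 35
  bit 2 = 0: r = r^2 mod 43 = 35^2 = 21
  bit 3 = 0: r = r^2 mod 43 = 21^2 = 11
  bit 4 = 0: r = r^2 mod 43 = 11^2 = 35
  -> s = B^a = 35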